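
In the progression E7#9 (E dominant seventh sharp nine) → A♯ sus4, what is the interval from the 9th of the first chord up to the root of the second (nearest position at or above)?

E7#9 (E dominant seventh sharp nine) has F𝄪 as its 9th, and A♯ sus4 has A♯ as its root.
F𝄪 up to A♯ is 3 semitones, a half step narrower than a major third, so the interval is minor.

minor third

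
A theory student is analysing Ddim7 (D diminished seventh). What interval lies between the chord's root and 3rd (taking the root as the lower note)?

minor third

The chord tones of Ddim7 (D diminished seventh) are D–F–Ab–Cb.
So we need the interval from D up to F.
3 letter names make it a third; at 3 semitones (a half step narrower than major) the quality is minor.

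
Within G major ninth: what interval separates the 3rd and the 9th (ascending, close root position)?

minor seventh

The chord tones of G major ninth are G-B-D-F♯-A.
The 3rd is B and the 9th is A.
B up to A is 10 semitones, a half step narrower than a major seventh, so the interval is minor.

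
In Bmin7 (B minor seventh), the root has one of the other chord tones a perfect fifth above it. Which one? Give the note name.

F#

Bmin7: B, D, F♯, A.
The root is B. A perfect fifth above B is F♯.
F♯ is the chord's 5th.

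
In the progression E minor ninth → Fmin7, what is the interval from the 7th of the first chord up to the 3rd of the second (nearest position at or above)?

The 7th of E minor ninth is D; the 3rd of Fmin7 is Ab.
5 letter names make it a fifth; at 6 semitones (a half step narrower than perfect) the quality is diminished.

diminished fifth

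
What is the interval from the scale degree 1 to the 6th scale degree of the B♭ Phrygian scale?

m6

B♭ phrygian: B♭ C♭ D♭ E♭ F G♭ A♭.
That puts B♭ below G♭.
B♭ up to G♭ is 8 semitones, a half step narrower than a major sixth, so the interval is minor.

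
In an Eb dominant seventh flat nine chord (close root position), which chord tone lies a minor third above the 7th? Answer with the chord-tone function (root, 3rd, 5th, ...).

9th

Spelling the chord: Eb, G, Bb, Db, Fb.
The 7th is Db. A minor third above Db is Fb.
Fb is the chord's 9th.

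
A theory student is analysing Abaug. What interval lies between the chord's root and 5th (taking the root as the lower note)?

Abaug (Ab augmented): Ab–C–E.
The root is Ab and the 5th is E.
From Ab to E: 8 semitones over a fifth = augmented.

augmented fifth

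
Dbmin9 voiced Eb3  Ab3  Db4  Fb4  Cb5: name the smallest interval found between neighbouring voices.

minor third

Adjacent intervals: Eb3→Ab3 = perfect fourth; Ab3→Db4 = perfect fourth; Db4→Fb4 = minor third; Fb4→Cb5 = perfect fifth.
The smallest is Db4 to Fb4, a minor third (3 semitones).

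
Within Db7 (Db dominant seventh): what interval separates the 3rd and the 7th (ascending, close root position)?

Db7 is spelled Db–F–Ab–Cb.
The 3rd is F and the 7th is Cb.
From F to Cb: 6 semitones over a fifth = diminished.

diminished fifth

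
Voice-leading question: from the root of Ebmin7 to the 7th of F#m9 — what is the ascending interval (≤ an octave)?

augmented 1st

Ebmin7 has Eb as its root, and F#m9 has E as its 7th.
1 letter names make it a unison; at 1 semitone (a half step wider than perfect) the quality is augmented.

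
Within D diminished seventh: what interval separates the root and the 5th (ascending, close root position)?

diminished fifth

Spelling the chord: D-F-Ab-Cb.
That puts D below Ab.
D up to Ab is 6 semitones, a half step narrower than a perfect fifth, so the interval is diminished.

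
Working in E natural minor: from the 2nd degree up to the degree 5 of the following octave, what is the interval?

perfect eleventh

E natural minor: E F# G A B C D.
The 2nd degree is F# and the 5th scale degree (up an octave) is B.
Counting 11 letters and 17 half steps from F# gives a perfect eleventh.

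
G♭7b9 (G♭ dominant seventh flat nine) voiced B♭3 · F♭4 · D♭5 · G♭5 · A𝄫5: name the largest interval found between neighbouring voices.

M6

Adjacent intervals: B♭3→F♭4 = diminished fifth; F♭4→D♭5 = major sixth; D♭5→G♭5 = perfect fourth; G♭5→A𝄫5 = minor second.
The largest is F♭4 to D♭5, a major sixth (9 semitones).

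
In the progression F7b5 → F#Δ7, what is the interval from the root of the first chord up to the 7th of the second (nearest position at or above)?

The root of F7b5 is F; the 7th of F#Δ7 is E#.
7 letter names make it a seventh; at 12 semitones (a half step wider than major) the quality is augmented.

augmented 7th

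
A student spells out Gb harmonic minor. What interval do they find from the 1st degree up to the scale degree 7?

Gb harmonic minor: Gb Ab Bbb Cb Db Ebb F.
That puts Gb below F.
Counting 7 letters and 11 half steps from Gb gives a major seventh.

major seventh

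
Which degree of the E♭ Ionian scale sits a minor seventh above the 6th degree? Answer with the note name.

Bb

The scale is E♭ F G A♭ B♭ C D.
The 6th degree is C; a minor seventh above that is B♭ — scale degree 5.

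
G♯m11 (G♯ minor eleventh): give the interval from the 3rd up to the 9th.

G♯ minor eleventh is spelled G♯ B D♯ F♯ A♯ C♯.
That puts B below A♯.
Counting 7 letters and 11 half steps from B gives a major seventh.

major 7th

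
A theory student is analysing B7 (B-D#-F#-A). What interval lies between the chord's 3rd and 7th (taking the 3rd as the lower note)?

d5

So we need the interval from D# up to A.
D# up to A is 6 semitones, a half step narrower than a perfect fifth, so the interval is diminished.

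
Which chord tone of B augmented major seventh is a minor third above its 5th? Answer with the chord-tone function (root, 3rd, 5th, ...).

Spelling the chord: B-D#-F##-A#.
The 5th is F##. A minor third above F## is A#.
A# is the chord's 7th.

7th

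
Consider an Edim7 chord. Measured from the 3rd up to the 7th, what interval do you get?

diminished 5th

E°7 (E diminished seventh): E–G–Bb–Db.
That puts G below Db.
5 letter names make it a fifth; at 6 semitones (a half step narrower than perfect) the quality is diminished.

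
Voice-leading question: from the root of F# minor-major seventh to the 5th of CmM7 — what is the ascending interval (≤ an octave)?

minor second

The root of F# minor-major seventh is F#; the 5th of CmM7 is G.
F# up to G is 1 semitone, a half step narrower than a major second, so the interval is minor.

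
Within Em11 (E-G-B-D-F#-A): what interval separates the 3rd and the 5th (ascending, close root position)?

major third

The 3rd is G and the 5th is B.
G up to B spans 3 letter names and 4 semitones — a major third.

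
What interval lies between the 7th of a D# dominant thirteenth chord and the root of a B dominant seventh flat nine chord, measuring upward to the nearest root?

The 7th of D# dominant thirteenth is C#; the root of B dominant seventh flat nine is B.
From C# to B: 10 semitones over a seventh = minor.

minor 7th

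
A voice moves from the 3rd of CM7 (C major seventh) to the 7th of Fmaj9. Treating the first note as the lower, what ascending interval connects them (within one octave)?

CM7 (C major seventh) has E as its 3rd, and Fmaj9 has E as its 7th.
E up to E spans 1 letter names and 0 semitones — a perfect unison.

perfect 1st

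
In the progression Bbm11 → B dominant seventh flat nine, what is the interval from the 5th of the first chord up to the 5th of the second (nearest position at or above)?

augmented unison

Bbm11 has F as its 5th, and B dominant seventh flat nine has F# as its 5th.
1 letter names make it a unison; at 1 semitone (a half step wider than perfect) the quality is augmented.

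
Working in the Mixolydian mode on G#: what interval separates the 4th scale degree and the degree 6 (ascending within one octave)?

G# mixolydian: G# A# B# C# D# E# F#.
The 4th scale degree is C# and the degree 6 is E#.
From C# to E# is 4 semitones, exactly the major third.

major third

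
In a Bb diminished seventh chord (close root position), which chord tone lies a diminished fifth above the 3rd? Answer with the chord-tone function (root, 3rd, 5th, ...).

Bbdim7 is spelled Bb–Db–Fb–Abb.
The 3rd is Db. A diminished fifth above Db is Abb.
Abb is the chord's 7th.

7th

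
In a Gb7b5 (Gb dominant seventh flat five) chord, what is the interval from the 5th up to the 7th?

major 3rd

The chord tones of Gb7b5 are Gb-Bb-Dbb-Fb.
So we need the interval from Dbb up to Fb.
From Dbb to Fb is 4 semitones, exactly the major third.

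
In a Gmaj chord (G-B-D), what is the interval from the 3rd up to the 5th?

The 3rd is B and the 5th is D.
3 letter names make it a third; at 3 semitones (a half step narrower than major) the quality is minor.

minor third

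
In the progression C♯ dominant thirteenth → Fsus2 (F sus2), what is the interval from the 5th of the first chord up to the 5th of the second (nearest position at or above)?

The 5th of C♯ dominant thirteenth is G♯; the 5th of Fsus2 (F sus2) is C.
G♯ up to C is 4 semitones, a half step narrower than a perfect fourth, so the interval is diminished.

diminished fourth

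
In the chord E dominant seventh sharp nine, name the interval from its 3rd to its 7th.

Spelling the chord: E G# B D F##.
That puts G# below D.
5 letter names make it a fifth; at 6 semitones (a half step narrower than perfect) the quality is diminished.

diminished fifth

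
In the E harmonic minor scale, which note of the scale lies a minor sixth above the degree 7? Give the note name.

B

The scale is E F# G A B C D#.
The degree 7 is D#; a minor sixth above that is B — scale degree 5.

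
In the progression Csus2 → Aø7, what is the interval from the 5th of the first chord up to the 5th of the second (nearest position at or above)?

minor sixth

Csus2 has G as its 5th, and Aø7 has E♭ as its 5th.
6 letter names make it a sixth; at 8 semitones (a half step narrower than major) the quality is minor.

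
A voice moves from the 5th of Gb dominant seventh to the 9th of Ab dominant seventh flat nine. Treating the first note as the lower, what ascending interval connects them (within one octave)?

minor sixth

The 5th of Gb dominant seventh is Db; the 9th of Ab dominant seventh flat nine is Bbb.
6 letter names make it a sixth; at 8 semitones (a half step narrower than major) the quality is minor.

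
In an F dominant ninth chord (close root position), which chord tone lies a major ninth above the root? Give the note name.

G

F9 (F dominant ninth) is spelled F-A-C-Eb-G.
The root is F. A major ninth above F is G.
G is the chord's 9th.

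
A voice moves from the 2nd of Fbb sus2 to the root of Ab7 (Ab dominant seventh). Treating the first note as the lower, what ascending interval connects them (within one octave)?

The 2nd of Fbb sus2 is Gbb; the root of Ab7 (Ab dominant seventh) is Ab.
From Gbb to Ab: 3 semitones over a second = augmented.

augmented second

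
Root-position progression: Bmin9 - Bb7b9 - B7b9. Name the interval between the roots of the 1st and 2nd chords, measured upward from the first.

The roots are B and Bb.
8 letter names make it an octave; at 11 semitones (a half step narrower than perfect) the quality is diminished.

diminished octave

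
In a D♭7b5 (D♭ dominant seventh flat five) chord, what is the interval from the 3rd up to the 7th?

d5

D♭7b5: D♭-F-A𝄫-C♭.
That puts F below C♭.
5 letter names make it a fifth; at 6 semitones (a half step narrower than perfect) the quality is diminished.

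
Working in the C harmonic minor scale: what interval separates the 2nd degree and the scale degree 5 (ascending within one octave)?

P4

C harmonic minor: C D Eb F G Ab B.
That puts D below G.
D up to G spans 4 letter names and 5 semitones — a perfect fourth.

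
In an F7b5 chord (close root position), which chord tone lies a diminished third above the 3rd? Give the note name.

Cb

The chord tones of F7b5 (F dominant seventh flat five) are F-A-C♭-E♭.
The 3rd is A. A diminished third above A is C♭.
C♭ is the chord's 5th.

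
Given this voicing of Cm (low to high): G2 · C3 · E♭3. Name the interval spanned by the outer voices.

minor 6th

The outer voices are G2 and E♭3.
From G to E♭: 8 semitones over a sixth = minor.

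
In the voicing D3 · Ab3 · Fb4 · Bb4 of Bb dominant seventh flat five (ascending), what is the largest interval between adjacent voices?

Adjacent intervals: D3→Ab3 = diminished fifth; Ab3→Fb4 = minor sixth; Fb4→Bb4 = augmented fourth.
The largest is Ab3 to Fb4, a minor sixth (8 semitones).

minor 6th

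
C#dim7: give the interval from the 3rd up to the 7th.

d5

C#°7: C# E G Bb.
3rd = E; 7th = Bb.
E up to Bb is 6 semitones, a half step narrower than a perfect fifth, so the interval is diminished.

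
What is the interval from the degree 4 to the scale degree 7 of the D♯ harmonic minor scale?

augmented fourth

Spelling the D♯ harmonic minor scale: D♯ E♯ F♯ G♯ A♯ B C𝄪.
That puts G♯ below C𝄪.
G♯ up to C𝄪 is 6 semitones, a half step wider than a perfect fourth, so the interval is augmented.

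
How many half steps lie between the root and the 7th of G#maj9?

G#maj9 (G# major ninth) is spelled G#-B#-D#-F##-A#.
G# to F## is a major seventh: 11 semitones.

11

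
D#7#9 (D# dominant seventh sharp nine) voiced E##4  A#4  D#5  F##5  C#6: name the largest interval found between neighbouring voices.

Adjacent intervals: E##4→A#4 = diminished fourth; A#4→D#5 = perfect fourth; D#5→F##5 = major third; F##5→C#6 = diminished fifth.
The largest is F##5 to C#6, a diminished fifth (6 semitones).

d5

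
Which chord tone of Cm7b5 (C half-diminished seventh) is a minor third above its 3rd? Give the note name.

Cø is spelled C–Eb–Gb–Bb.
The 3rd is Eb. A minor third above Eb is Gb.
Gb is the chord's 5th.

Gb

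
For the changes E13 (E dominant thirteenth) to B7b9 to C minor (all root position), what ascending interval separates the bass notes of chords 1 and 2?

perfect 5th

The roots are E and B.
E up to B spans 5 letter names and 7 semitones — a perfect fifth.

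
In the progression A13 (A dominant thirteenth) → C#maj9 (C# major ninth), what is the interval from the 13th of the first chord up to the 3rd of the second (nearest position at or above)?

The 13th of A13 (A dominant thirteenth) is F#; the 3rd of C#maj9 (C# major ninth) is E#.
Counting 7 letters and 11 half steps from F# gives a major seventh.

major 7th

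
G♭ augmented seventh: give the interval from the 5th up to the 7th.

Spelling the chord: G♭-B♭-D-F♭.
5th = D; 7th = F♭.
D up to F♭ is 2 semitones, a whole step narrower than a major third, so the interval is diminished.

diminished third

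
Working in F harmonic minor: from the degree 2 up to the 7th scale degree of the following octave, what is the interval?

M13

F harmonic minor: F G Ab Bb C Db E.
So we need the interval from G up to E.
From G to E is 21 semitones, exactly the major thirteenth.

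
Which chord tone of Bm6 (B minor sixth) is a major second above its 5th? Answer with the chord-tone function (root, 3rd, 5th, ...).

6th

The chord tones of B minor sixth are B–D–F#–G#.
The 5th is F#. A major second above F# is G#.
G# is the chord's 6th.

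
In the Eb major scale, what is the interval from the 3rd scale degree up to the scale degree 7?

Spelling the Eb major scale: Eb F G Ab Bb C D.
That puts G below D.
G up to D spans 5 letter names and 7 semitones — a perfect fifth.

P5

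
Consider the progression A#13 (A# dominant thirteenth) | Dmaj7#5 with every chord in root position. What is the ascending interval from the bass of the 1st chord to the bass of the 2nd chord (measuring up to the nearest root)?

The roots are A# and D.
4 letter names make it a fourth; at 4 semitones (a half step narrower than perfect) the quality is diminished.

d4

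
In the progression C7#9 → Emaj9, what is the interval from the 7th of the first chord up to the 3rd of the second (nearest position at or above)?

The 7th of C7#9 is B♭; the 3rd of Emaj9 is G♯.
B♭ up to G♯ is 10 semitones, a half step wider than a major sixth, so the interval is augmented.

augmented sixth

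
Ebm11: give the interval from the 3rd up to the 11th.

major ninth

Eb minor eleventh is spelled Eb–Gb–Bb–Db–F–Ab.
The 3rd is Gb and the 11th is Ab.
From Gb to Ab is 14 semitones, exactly the major ninth.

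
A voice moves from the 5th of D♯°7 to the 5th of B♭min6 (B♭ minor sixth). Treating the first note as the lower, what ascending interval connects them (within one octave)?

minor sixth

The 5th of D♯°7 is A; the 5th of B♭min6 (B♭ minor sixth) is F.
A up to F is 8 semitones, a half step narrower than a major sixth, so the interval is minor.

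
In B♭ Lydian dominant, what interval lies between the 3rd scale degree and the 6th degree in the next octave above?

The scale runs B♭ C D E F G A♭.
The 3rd scale degree is D and the 6th degree (up an octave) is G.
From D to G is 17 semitones, exactly the perfect eleventh.

P11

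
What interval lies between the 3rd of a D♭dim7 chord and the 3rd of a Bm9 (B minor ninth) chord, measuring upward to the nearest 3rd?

A6

The 3rd of D♭dim7 is F♭; the 3rd of Bm9 (B minor ninth) is D.
From F♭ to D: 10 semitones over a sixth = augmented.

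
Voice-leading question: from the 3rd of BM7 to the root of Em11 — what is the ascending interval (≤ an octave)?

BM7 has D# as its 3rd, and Em11 has E as its root.
D# up to E is 1 semitone, a half step narrower than a major second, so the interval is minor.

minor second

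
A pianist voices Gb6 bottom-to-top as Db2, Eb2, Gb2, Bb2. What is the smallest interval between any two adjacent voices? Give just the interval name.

Adjacent intervals: Db2→Eb2 = major second; Eb2→Gb2 = minor third; Gb2→Bb2 = major third.
The smallest is Db2 to Eb2, a major second (2 semitones).

M2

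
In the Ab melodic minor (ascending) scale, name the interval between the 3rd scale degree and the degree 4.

M2

The scale runs Ab Bb Cb Db Eb F G.
3rd scale degree = Cb; 4th scale degree = Db.
From Cb to Db is 2 semitones, exactly the major second.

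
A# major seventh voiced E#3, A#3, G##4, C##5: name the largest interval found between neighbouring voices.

major seventh

Adjacent intervals: E#3→A#3 = perfect fourth; A#3→G##4 = major seventh; G##4→C##5 = perfect fourth.
The largest is A#3 to G##4, a major seventh (11 semitones).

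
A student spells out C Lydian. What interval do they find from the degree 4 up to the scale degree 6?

C lydian: C D E F# G A B.
That puts F# below A.
From F# to A: 3 semitones over a third = minor.

minor third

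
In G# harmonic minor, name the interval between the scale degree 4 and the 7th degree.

augmented 4th

Spelling G# harmonic minor: G# A# B C# D# E F##.
The scale degree 4 is C# and the degree 7 is F##.
From C# to F##: 6 semitones over a fourth = augmented.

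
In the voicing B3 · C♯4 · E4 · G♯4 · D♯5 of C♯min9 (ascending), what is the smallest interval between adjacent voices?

major second

Adjacent intervals: B3→C♯4 = major second; C♯4→E4 = minor third; E4→G♯4 = major third; G♯4→D♯5 = perfect fifth.
The smallest is B3 to C♯4, a major second (2 semitones).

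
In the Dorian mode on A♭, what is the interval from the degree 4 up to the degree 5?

Spelling the Dorian mode on A♭: A♭ B♭ C♭ D♭ E♭ F G♭.
So we need the interval from D♭ up to E♭.
From D♭ to E♭ is 2 semitones, exactly the major second.

M2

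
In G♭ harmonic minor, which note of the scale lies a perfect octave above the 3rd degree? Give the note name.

Bbb

The scale is G♭ A♭ B𝄫 C♭ D♭ E𝄫 F.
The 3rd degree is B𝄫; a perfect octave above that is B𝄫 — scale degree 3.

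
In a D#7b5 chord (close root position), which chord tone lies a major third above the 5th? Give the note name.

C#

D# dominant seventh flat five is spelled D#, F##, A, C#.
The 5th is A. A major third above A is C#.
C# is the chord's 7th.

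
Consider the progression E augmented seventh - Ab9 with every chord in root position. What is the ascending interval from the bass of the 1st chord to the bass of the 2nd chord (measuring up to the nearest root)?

The roots are E and Ab.
4 letter names make it a fourth; at 4 semitones (a half step narrower than perfect) the quality is diminished.

diminished 4th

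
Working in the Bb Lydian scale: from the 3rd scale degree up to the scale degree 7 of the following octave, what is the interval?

Bb lydian: Bb C D E F G A.
So we need the interval from D up to A.
Counting 12 letters and 19 half steps from D gives a perfect twelfth.

perfect twelfth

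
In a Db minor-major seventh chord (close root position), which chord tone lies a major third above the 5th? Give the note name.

C

Spelling the chord: Db Fb Ab C.
The 5th is Ab. A major third above Ab is C.
C is the chord's 7th.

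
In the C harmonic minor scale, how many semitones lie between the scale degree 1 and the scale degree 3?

The scale is C D E♭ F G A♭ B.
C up to E♭ is a minor third — 3 semitones.

3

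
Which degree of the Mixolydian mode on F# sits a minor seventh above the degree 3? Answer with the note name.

G#

The scale is F# G# A# B C# D# E.
The degree 3 is A#; a minor seventh above that is G# — scale degree 2.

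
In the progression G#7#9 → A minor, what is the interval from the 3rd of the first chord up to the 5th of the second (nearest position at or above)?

G#7#9 has B# as its 3rd, and A minor has E as its 5th.
B# up to E is 4 semitones, a half step narrower than a perfect fourth, so the interval is diminished.

diminished fourth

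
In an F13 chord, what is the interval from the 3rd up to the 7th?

Spelling the chord: F, A, C, Eb, G, D.
3rd = A; 7th = Eb.
A up to Eb is 6 semitones, a half step narrower than a perfect fifth, so the interval is diminished.

diminished 5th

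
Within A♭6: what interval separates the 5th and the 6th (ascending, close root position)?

M2

The chord tones of A♭6 (A♭ major sixth) are A♭, C, E♭, F.
The 5th is E♭ and the 6th is F.
E♭ up to F spans 2 letter names and 2 semitones — a major second.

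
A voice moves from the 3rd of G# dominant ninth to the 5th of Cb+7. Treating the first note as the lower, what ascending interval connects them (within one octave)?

d6

G# dominant ninth has B# as its 3rd, and Cb+7 has G as its 5th.
B# up to G is 7 semitones, a whole step narrower than a major sixth, so the interval is diminished.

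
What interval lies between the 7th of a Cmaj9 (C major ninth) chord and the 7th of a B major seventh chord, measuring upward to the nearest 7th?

major seventh

The 7th of Cmaj9 (C major ninth) is B; the 7th of B major seventh is A♯.
B up to A♯ spans 7 letter names and 11 semitones — a major seventh.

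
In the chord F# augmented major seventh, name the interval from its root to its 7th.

F# augmented major seventh: F#–A#–C##–E#.
Root = F#; 7th = E#.
Counting 7 letters and 11 half steps from F# gives a major seventh.

M7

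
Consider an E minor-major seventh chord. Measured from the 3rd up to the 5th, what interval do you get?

Em(maj7) (E minor-major seventh) is spelled E–G–B–D♯.
The 3rd is G and the 5th is B.
G up to B spans 3 letter names and 4 semitones — a major third.

major 3rd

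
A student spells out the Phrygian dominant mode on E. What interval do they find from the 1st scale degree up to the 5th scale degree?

P5

E phrygian dominant: E F G# A B C D.
That puts E below B.
E up to B spans 5 letter names and 7 semitones — a perfect fifth.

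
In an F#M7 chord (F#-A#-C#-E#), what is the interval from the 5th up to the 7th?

major third

The 5th is C# and the 7th is E#.
C# up to E# spans 3 letter names and 4 semitones — a major third.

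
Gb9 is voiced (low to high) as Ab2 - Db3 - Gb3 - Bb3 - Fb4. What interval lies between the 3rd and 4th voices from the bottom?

major third

Those voices are Gb3 and Bb3.
From Gb to Bb is 4 semitones, exactly the major third.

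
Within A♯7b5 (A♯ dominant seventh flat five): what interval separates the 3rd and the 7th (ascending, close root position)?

A♯7b5 (A♯ dominant seventh flat five): A♯ C𝄪 E G♯.
3rd = C𝄪; 7th = G♯.
5 letter names make it a fifth; at 6 semitones (a half step narrower than perfect) the quality is diminished.
This 3–7 tritone is the characteristic tension at the heart of the dominant sound.

diminished 5th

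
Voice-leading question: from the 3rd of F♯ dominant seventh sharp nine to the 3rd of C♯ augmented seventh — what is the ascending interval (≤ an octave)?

perfect fifth

The 3rd of F♯ dominant seventh sharp nine is A♯; the 3rd of C♯ augmented seventh is E♯.
From A♯ to E♯ is 7 semitones, exactly the perfect fifth.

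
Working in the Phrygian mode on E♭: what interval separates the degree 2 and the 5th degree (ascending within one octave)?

E♭ phrygian: E♭ F♭ G♭ A♭ B♭ C♭ D♭.
Degree 2 = F♭; 5th scale degree = B♭.
F♭ up to B♭ is 6 semitones, a half step wider than a perfect fourth, so the interval is augmented.

A4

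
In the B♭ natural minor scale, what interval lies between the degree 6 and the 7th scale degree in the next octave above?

major ninth

The scale runs B♭ C D♭ E♭ F G♭ A♭.
So we need the interval from G♭ up to A♭.
G♭ up to A♭ spans 9 letter names and 14 semitones — a major ninth.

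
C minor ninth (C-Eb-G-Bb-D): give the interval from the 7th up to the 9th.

That puts Bb below D.
Counting 3 letters and 4 half steps from Bb gives a major third.

M3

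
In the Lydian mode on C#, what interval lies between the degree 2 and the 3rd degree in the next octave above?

M9

Spelling the Lydian mode on C#: C# D# E# F## G# A# B#.
The degree 2 is D# and the 3rd degree (up an octave) is E#.
From D# to E# is 14 semitones, exactly the major ninth.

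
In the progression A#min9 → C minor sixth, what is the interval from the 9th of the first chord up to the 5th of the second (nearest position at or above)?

A#min9 has B# as its 9th, and C minor sixth has G as its 5th.
From B# to G: 7 semitones over a sixth = diminished.

d6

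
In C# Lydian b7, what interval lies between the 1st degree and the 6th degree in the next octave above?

C# lydian dominant: C# D# E# F## G# A# B.
So we need the interval from C# up to A#.
C# up to A# spans 13 letter names and 21 semitones — a major thirteenth.

major 13th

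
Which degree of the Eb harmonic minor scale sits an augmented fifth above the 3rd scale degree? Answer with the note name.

The scale is Eb F Gb Ab Bb Cb D.
The 3rd scale degree is Gb; an augmented fifth above that is D — scale degree 7.

D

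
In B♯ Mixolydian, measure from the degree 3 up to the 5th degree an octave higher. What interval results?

Spelling B♯ Mixolydian: B♯ C𝄪 D𝄪 E♯ F𝄪 G𝄪 A♯.
So we need the interval from D𝄪 up to F𝄪.
From D𝄪 to F𝄪: 15 semitones over a tenth = minor.

minor tenth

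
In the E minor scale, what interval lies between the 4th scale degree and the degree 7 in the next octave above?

Spelling the E minor scale: E F# G A B C D.
4th scale degree = A; 7th degree (up an octave) = D.
A up to D spans 11 letter names and 17 semitones — a perfect eleventh.

perfect eleventh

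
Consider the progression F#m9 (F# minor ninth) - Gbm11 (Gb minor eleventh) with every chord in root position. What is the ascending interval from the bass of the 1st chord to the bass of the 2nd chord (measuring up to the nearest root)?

diminished second

The roots are F# and Gb.
F# up to Gb is 0 semitones, a whole step narrower than a major second, so the interval is diminished.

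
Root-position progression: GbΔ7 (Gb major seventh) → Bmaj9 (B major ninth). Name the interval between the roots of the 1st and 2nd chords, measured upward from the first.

augmented 3rd

The roots are Gb and B.
From Gb to B: 5 semitones over a third = augmented.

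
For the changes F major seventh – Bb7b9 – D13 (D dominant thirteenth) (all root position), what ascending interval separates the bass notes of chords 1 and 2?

The roots are F and Bb.
Counting 4 letters and 5 half steps from F gives a perfect fourth.

perfect fourth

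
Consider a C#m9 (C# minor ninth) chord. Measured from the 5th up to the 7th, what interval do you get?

minor third

C# minor ninth: C#–E–G#–B–D#.
So we need the interval from G# up to B.
3 letter names make it a third; at 3 semitones (a half step narrower than major) the quality is minor.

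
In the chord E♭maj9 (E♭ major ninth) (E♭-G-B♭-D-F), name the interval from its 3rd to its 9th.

minor 7th

3rd = G; 9th = F.
G up to F is 10 semitones, a half step narrower than a major seventh, so the interval is minor.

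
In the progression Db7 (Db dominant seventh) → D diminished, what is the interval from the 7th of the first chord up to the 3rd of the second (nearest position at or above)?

Db7 (Db dominant seventh) has Cb as its 7th, and D diminished has F as its 3rd.
4 letter names make it a fourth; at 6 semitones (a half step wider than perfect) the quality is augmented.

augmented 4th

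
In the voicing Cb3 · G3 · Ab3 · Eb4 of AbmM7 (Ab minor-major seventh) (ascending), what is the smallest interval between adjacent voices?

Adjacent intervals: Cb3→G3 = augmented fifth; G3→Ab3 = minor second; Ab3→Eb4 = perfect fifth.
The smallest is G3 to Ab3, a minor second (1 semitone).

minor second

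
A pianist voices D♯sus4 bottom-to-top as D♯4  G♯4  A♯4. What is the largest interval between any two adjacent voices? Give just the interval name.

perfect fourth

Adjacent intervals: D♯4→G♯4 = perfect fourth; G♯4→A♯4 = major second.
The largest is D♯4 to G♯4, a perfect fourth (5 semitones).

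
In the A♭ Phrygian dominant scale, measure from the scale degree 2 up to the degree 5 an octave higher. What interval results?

A♭ phrygian dominant: A♭ B𝄫 C D♭ E♭ F♭ G♭.
That puts B𝄫 below E♭.
From B𝄫 to E♭: 18 semitones over an eleventh = augmented.

augmented eleventh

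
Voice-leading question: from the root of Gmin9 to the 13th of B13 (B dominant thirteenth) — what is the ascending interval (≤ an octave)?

augmented unison

Gmin9 has G as its root, and B13 (B dominant thirteenth) has G♯ as its 13th.
G up to G♯ is 1 semitone, a half step wider than a perfect unison, so the interval is augmented.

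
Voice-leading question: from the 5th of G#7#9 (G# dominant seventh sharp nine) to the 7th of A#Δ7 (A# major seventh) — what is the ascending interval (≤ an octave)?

G#7#9 (G# dominant seventh sharp nine) has D# as its 5th, and A#Δ7 (A# major seventh) has G## as its 7th.
4 letter names make it a fourth; at 6 semitones (a half step wider than perfect) the quality is augmented.

augmented 4th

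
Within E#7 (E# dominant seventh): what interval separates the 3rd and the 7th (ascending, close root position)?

diminished 5th

E#7 is spelled E# G## B# D#.
The 3rd is G## and the 7th is D#.
From G## to D#: 6 semitones over a fifth = diminished.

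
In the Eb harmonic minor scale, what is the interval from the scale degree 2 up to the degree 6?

d5

The scale runs Eb F Gb Ab Bb Cb D.
The scale degree 2 is F and the 6th scale degree is Cb.
From F to Cb: 6 semitones over a fifth = diminished.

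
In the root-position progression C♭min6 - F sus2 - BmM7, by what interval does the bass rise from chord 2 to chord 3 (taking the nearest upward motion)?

augmented fourth

The roots are F and B.
From F to B: 6 semitones over a fourth = augmented.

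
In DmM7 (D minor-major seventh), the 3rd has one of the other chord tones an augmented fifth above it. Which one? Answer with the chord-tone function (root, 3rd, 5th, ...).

Spelling the chord: D, F, A, C♯.
The 3rd is F. An augmented fifth above F is C♯.
C♯ is the chord's 7th.

7th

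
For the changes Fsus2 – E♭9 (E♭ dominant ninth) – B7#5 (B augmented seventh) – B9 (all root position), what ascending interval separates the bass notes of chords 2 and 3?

The roots are E♭ and B.
E♭ up to B is 8 semitones, a half step wider than a perfect fifth, so the interval is augmented.

augmented fifth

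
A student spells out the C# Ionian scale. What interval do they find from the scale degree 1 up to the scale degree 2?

major second

The scale runs C# D# E# F# G# A# B#.
That puts C# below D#.
From C# to D# is 2 semitones, exactly the major second.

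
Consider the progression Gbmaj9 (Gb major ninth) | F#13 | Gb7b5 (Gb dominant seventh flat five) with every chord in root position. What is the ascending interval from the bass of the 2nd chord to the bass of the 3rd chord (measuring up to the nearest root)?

diminished second

The roots are F# and Gb.
F# up to Gb is 0 semitones, a whole step narrower than a major second, so the interval is diminished.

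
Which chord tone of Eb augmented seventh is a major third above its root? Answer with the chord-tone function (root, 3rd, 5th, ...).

Ebaug7 (Eb augmented seventh) is spelled Eb, G, B, Db.
The root is Eb. A major third above Eb is G.
G is the chord's 3rd.

3rd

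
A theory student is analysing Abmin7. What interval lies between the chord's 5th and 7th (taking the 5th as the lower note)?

minor third

Spelling the chord: Ab, Cb, Eb, Gb.
So we need the interval from Eb up to Gb.
From Eb to Gb: 3 semitones over a third = minor.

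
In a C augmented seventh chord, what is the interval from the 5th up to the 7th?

Spelling the chord: C E G# Bb.
5th = G#; 7th = Bb.
G# up to Bb is 2 semitones, a whole step narrower than a major third, so the interval is diminished.

diminished 3rd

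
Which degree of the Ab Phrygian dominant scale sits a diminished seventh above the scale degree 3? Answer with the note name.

Bbb

The scale is Ab Bbb C Db Eb Fb Gb.
The scale degree 3 is C; a diminished seventh above that is Bbb — scale degree 2.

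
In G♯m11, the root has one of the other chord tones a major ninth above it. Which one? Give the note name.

A#

Spelling the chord: G♯–B–D♯–F♯–A♯–C♯.
The root is G♯. A major ninth above G♯ is A♯.
A♯ is the chord's 9th.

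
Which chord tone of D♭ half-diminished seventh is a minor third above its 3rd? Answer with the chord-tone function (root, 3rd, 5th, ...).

D♭m7b5: D♭-F♭-A𝄫-C♭.
The 3rd is F♭. A minor third above F♭ is A𝄫.
A𝄫 is the chord's 5th.

5th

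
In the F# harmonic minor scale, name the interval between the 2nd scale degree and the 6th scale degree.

F# harmonic minor: F# G# A B C# D E#.
That puts G# below D.
5 letter names make it a fifth; at 6 semitones (a half step narrower than perfect) the quality is diminished.

diminished fifth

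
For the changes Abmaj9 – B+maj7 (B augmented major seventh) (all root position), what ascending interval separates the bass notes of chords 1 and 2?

The roots are Ab and B.
2 letter names make it a second; at 3 semitones (a half step wider than major) the quality is augmented.

A2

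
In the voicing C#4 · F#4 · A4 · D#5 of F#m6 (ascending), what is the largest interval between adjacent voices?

Adjacent intervals: C#4→F#4 = perfect fourth; F#4→A4 = minor third; A4→D#5 = augmented fourth.
The largest is A4 to D#5, an augmented fourth (6 semitones).

A4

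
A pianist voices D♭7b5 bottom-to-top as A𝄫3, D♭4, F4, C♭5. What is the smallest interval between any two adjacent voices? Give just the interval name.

Adjacent intervals: A𝄫3→D♭4 = augmented fourth; D♭4→F4 = major third; F4→C♭5 = diminished fifth.
The smallest is D♭4 to F4, a major third (4 semitones).

M3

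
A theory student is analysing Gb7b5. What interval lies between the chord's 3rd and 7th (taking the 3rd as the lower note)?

diminished fifth

Gb7b5 (Gb dominant seventh flat five) is spelled Gb–Bb–Dbb–Fb.
The 3rd is Bb and the 7th is Fb.
Bb up to Fb is 6 semitones, a half step narrower than a perfect fifth, so the interval is diminished.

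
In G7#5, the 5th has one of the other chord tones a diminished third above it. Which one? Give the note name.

The chord tones of G+7 are G–B–D♯–F.
The 5th is D♯. A diminished third above D♯ is F.
F is the chord's 7th.

F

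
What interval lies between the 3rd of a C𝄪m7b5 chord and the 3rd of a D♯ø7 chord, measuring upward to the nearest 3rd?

minor second

C𝄪m7b5 has E♯ as its 3rd, and D♯ø7 has F♯ as its 3rd.
2 letter names make it a second; at 1 semitone (a half step narrower than major) the quality is minor.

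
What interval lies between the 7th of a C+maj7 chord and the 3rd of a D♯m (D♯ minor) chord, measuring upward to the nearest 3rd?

The 7th of C+maj7 is B; the 3rd of D♯m (D♯ minor) is F♯.
From B to F♯ is 7 semitones, exactly the perfect fifth.

perfect fifth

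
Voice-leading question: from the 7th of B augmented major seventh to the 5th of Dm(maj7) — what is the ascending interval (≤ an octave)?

B augmented major seventh has A# as its 7th, and Dm(maj7) has A as its 5th.
8 letter names make it an octave; at 11 semitones (a half step narrower than perfect) the quality is diminished.

diminished octave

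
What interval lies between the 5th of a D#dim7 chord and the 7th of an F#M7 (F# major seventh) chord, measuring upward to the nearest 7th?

augmented 5th

D#dim7 has A as its 5th, and F#M7 (F# major seventh) has E# as its 7th.
5 letter names make it a fifth; at 8 semitones (a half step wider than perfect) the quality is augmented.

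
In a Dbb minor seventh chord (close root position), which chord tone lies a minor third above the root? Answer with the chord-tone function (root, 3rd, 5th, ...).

3rd

Spelling the chord: Dbb-Fbb-Abb-Cbb.
The root is Dbb. A minor third above Dbb is Fbb.
Fbb is the chord's 3rd.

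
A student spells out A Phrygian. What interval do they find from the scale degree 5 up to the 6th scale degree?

The scale runs A Bb C D E F G.
The scale degree 5 is E and the 6th scale degree is F.
From E to F: 1 semitone over a second = minor.

m2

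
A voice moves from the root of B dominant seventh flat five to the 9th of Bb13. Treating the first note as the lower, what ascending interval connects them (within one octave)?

minor second

B dominant seventh flat five has B as its root, and Bb13 has C as its 9th.
2 letter names make it a second; at 1 semitone (a half step narrower than major) the quality is minor.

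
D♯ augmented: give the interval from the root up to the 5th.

A5

D♯aug is spelled D♯ F𝄪 A𝄪.
Root = D♯; 5th = A𝄪.
5 letter names make it a fifth; at 8 semitones (a half step wider than perfect) the quality is augmented.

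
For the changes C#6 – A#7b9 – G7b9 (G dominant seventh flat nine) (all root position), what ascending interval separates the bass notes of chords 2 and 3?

The roots are A# and G.
A# up to G is 9 semitones, a whole step narrower than a major seventh, so the interval is diminished.

d7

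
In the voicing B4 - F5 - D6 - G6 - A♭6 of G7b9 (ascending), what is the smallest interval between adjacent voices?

Adjacent intervals: B4→F5 = diminished fifth; F5→D6 = major sixth; D6→G6 = perfect fourth; G6→A♭6 = minor second.
The smallest is G6 to A♭6, a minor second (1 semitone).

minor second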